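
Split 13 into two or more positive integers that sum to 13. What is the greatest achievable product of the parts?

108

Fill m[k] for k=2..13: at each k try every first piece i and multiply by the better of (k−i) uncut or m[k−i].
m[2] = 1·max(1,0) = 1·1 = 1
m[3] = 1·max(2,1) = 1·2 = 2
m[4] = 2·max(2,1) = 2·2 = 4
m[5] = 2·max(3,2) = 2·3 = 6
m[6] = 3·max(3,2) = 3·3 = 9
m[7] = 2·max(5,6) = 2·6 = 12
m[8] = 2·max(6,9) = 2·9 = 18
m[9] = 3·max(6,9) = 3·9 = 27
m[10] = 2·max(8,18) = 2·18 = 36
m[11] = 2·max(9,27) = 2·27 = 54
m[12] = 3·max(9,27) = 3·27 = 81
m[13] = 2·max(11,54) = 2·54 = 108
One optimal split: 3 + 3 + 3 + 2 + 2; product 3·3·3·2·2 = 108.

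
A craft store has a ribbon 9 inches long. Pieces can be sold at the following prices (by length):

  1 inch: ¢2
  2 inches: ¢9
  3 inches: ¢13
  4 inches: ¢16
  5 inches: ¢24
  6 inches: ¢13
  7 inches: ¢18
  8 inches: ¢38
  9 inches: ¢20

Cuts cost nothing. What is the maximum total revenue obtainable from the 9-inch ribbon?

Build best[k] bottom-up: best[k] = max over allowed piece i of (p[i] + best[k−i]).
best[1] = 2
best[2] = 9
best[3] = 13
best[4] = 18  (first piece 2, then best[2]=9)
best[5] = 24
best[6] = 27  (first piece 2, then best[4]=18)
best[7] = 33  (first piece 2, then best[5]=24)
best[8] = 38
best[9] = 42  (first piece 2, then best[7]=33)
One optimal cutting: 5 + 2 + 2 → ¢24 + ¢9 + ¢9 = ¢42.

42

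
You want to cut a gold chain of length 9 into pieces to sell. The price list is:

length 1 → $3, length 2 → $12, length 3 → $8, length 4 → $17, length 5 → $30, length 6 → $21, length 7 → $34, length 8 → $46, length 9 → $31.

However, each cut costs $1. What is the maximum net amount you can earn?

Let v[k] be the best obtainable value from length k. For each k, try every first piece i and keep the best of price[i] + v[k−i] minus the 1 cut fee when i<k.
v[1] = 3
v[2] = max(3+3-1, 12+0) = 12
v[3] = max(3+12-1, 12+3-1, 8+0) = 14
v[4] = max(3+14-1, 12+12-1, 8+3-1, 17+0) = 23
v[5] = max(3+23-1, 12+14-1, 8+12-1, 17+3-1, 30+0) = 30
v[6] = max(3+30-1, 12+23-1, 8+14-1, 17+12-1, 30+3-1, 21+0) = 34
v[7] = max(3+34-1, 12+30-1, 8+23-1, …, 21+3-1, 34+0) = 41
v[8] = max(3+41-1, 12+34-1, 8+30-1, …, 34+3-1, 46+0) = 46
v[9] = max(3+46-1, 12+41-1, 8+34-1, …, 46+3-1, 31+0) = 52
One optimal plan: pieces 5 + 2 + 2 (2 cuts) → $54 − $2 = $52.

52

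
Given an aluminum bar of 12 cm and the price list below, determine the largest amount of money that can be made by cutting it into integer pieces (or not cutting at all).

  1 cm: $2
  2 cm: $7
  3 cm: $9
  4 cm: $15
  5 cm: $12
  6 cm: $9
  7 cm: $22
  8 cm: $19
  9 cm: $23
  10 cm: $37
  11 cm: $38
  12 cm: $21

45

Consider every possible first cut. r[k] is the best of p[i]+r[k−i] over all sellable i≤k.
r[1] = 2
r[2] = max(2+2, 7+0) = 7
r[3] = max(2+7, 7+2, 9+0) = 9
r[4] = max(2+9, 7+7, 9+2, 15+0) = 15
r[5] = max(2+15, 7+9, 9+7, 15+2, 12+0) = 17
r[6] = max(2+17, 7+15, 9+9, 15+7, 12+2, 9+0) = 22
r[7] = max(2+22, 7+17, 9+15, …, 9+2, 22+0) = 24
r[8] = max(2+24, 7+22, 9+17, …, 22+2, 19+0) = 30
r[9] = max(2+30, 7+24, 9+22, …, 19+2, 23+0) = 32
r[10] = max(2+32, 7+30, 9+24, …, 23+2, 37+0) = 37
r[11] = max(2+37, 7+32, 9+30, …, 37+2, 38+0) = 39
r[12] = max(2+39, 7+37, 9+32, …, 38+2, 21+0) = 45
One optimal cutting: 4 + 4 + 4 → $15 + $15 + $15 = $45.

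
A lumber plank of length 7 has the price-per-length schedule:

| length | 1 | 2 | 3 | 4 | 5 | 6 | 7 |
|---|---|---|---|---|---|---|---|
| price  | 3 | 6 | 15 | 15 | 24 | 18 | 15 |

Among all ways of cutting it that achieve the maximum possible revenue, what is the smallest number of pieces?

Consider every possible first cut. r[k] is the best of p[i]+r[k−i] over all sellable i≤k.
r[1] = 3
r[2] = 6  (first piece 1, then r[1]=3)
r[3] = 15
r[4] = 18  (first piece 1, then r[3]=15)
r[5] = 24
r[6] = 30  (first piece 3, then r[3]=15)
r[7] = 33  (first piece 1, then r[6]=30)
Maximum revenue is $33.
Now minimize piece count subject to staying optimal: for each k, pieces[k] = 1 + min over i with p[i]+r[k−i]=r[k] of pieces[k−i].
pieces[4] = 2
pieces[5] = 1
pieces[6] = 2
pieces[7] = 3

3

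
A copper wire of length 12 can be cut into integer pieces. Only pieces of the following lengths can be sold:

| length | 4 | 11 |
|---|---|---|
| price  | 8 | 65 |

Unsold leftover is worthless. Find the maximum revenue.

65

Build r[k] bottom-up: r[k] = max over allowed piece i of (p[i] + r[k−i]).
r[1] = 0
r[2] = 0
r[3] = 0
r[4] = 8
r[5] = 8
r[6] = 8
r[7] = 8
r[8] = 16  (first piece 4, then r[4]=8)
r[9] = 16
r[10] = 16
r[11] = max(8+8, 65+0) = 65
r[12] = max(8+16, 65+0) = 65
One optimal cutting: pieces 11 with 1 meter of scrap → €65.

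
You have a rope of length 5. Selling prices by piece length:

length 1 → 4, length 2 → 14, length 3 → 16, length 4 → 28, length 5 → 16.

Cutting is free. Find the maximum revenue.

32

Consider every possible first cut. best[k] is the best of p[i]+best[k−i] over all sellable i≤k.
best[1] = 4
best[2] = max(4+4, 14+0) = 14
best[3] = max(4+14, 14+4, 16+0) = 18
best[4] = max(4+18, 14+14, 16+4, 28+0) = 28
best[5] = max(4+28, 14+18, 16+14, 28+4, 16+0) = 32
One optimal cutting: 2 + 2 + 1 → 14 + 14 + 4 = 32.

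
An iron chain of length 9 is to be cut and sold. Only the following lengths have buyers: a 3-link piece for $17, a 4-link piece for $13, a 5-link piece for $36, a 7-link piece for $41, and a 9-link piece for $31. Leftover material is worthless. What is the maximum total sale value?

Consider every possible first cut. best[k] is the best of p[i]+best[k−i] over all sellable i≤k.
best[1] = 0
best[2] = 0
best[3] = 17
best[4] = max(17+0, 13+0) = 17
best[5] = max(17+0, 13+0, 36+0) = 36
best[6] = max(17+17, 13+0, 36+0) = 36
best[7] = max(17+17, 13+17, 36+0, 41+0) = 41
best[8] = max(17+36, 13+17, 36+17, 41+0) = 53
best[9] = max(17+36, 13+36, 36+17, 41+0, 31+0) = 53
One optimal cutting: pieces 5 + 3 with 1 link of scrap → $53.

53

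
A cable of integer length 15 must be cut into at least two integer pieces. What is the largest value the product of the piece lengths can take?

243

Fill prod[k] for k=2..15: at each k try every first piece i and multiply by the better of (k−i) uncut or prod[k−i].
prod[2] = 1·max(1,0) = 1·1 = 1
prod[3] = 1·max(2,1) = 1·2 = 2
prod[4] = 2·max(2,1) = 2·2 = 4
prod[5] = 2·max(3,2) = 2·3 = 6
prod[6] = 3·max(3,2) = 3·3 = 9
prod[7] = 2·max(5,6) = 2·6 = 12
prod[8] = 2·max(6,9) = 2·9 = 18
prod[9] = 3·max(6,9) = 3·9 = 27
prod[10] = 2·max(8,18) = 2·18 = 36
prod[11] = 2·max(9,27) = 2·27 = 54
prod[12] = 3·max(9,27) = 3·27 = 81
prod[13] = 2·max(11,54) = 2·54 = 108
prod[14] = 2·max(12,81) = 2·81 = 162
prod[15] = 3·max(12,81) = 3·81 = 243
One optimal split: 3 + 3 + 3 + 3 + 3; product 3·3·3·3·3 = 243.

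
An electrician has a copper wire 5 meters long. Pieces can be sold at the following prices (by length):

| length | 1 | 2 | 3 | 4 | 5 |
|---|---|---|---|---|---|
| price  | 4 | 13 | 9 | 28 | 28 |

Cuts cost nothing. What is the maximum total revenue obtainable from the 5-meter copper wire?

32

Consider every possible first cut. best[k] is the best of p[i]+best[k−i] over all sellable i≤k.
best[1] = 4
best[2] = 13
best[3] = 17  (first piece 1, then best[2]=13)
best[4] = 28
best[5] = 32  (first piece 1, then best[4]=28)
One optimal cutting: 4 + 1 → €28 + €4 = €32.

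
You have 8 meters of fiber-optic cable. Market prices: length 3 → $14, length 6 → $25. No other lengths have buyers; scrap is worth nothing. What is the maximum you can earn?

Consider every possible first cut. f[k] is the best of p[i]+f[k−i] over all sellable i≤k.
f[1] = 0
f[2] = 0
f[3] = 14
f[4] = 14
f[5] = 14
f[6] = 28  (first piece 3, then f[3]=14)
f[7] = 28
f[8] = 28
One optimal cutting: pieces 3 + 3 with 2 meters of scrap → $28.

28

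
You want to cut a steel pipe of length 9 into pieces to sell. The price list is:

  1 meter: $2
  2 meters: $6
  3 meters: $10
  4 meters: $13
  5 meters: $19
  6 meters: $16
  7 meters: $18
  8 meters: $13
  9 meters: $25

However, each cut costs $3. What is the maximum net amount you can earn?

Let net[k] be the best obtainable value from length k. For each k, try every first piece i and keep the best of price[i] + net[k−i] minus the 3 cut fee when i<k.
net[1] = 2
net[2] = max(2+2-3, 6+0) = 6
net[3] = max(2+6-3, 6+2-3, 10+0) = 10
net[4] = max(2+10-3, 6+6-3, 10+2-3, 13+0) = 13
net[5] = max(2+13-3, 6+10-3, 10+6-3, 13+2-3, 19+0) = 19
net[6] = max(2+19-3, 6+13-3, 10+10-3, 13+6-3, 19+2-3, 16+0) = 18
net[7] = max(2+18-3, 6+19-3, 10+13-3, …, 16+2-3, 18+0) = 22
net[8] = max(2+22-3, 6+18-3, 10+19-3, …, 18+2-3, 13+0) = 26
net[9] = max(2+26-3, 6+22-3, 10+18-3, …, 13+2-3, 25+0) = 29
One optimal plan: pieces 5 + 4 (1 cut) → $32 − $3 = $29.

29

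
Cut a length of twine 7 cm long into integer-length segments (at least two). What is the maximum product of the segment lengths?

Let m[k] be the best product for length k (with at least one cut). For each first piece i, the rest contributes max(k−i, m[k−i]).
Small cases: m[2]=1.
m[3] = max(1*2, 2*1) = 2
m[4] = max(1*3, 2*2, 3*1) = 4
m[5] = max(1*4, 2*3, 3*2, 4*1) = 6
m[6] = max(1*6, 2*4, 3*3, 4*2, 5*1) = 9
m[7] = max(1*9, 2*6, 3*4, 4*3, 5*2, 6*1) = 12
One optimal split: 3 + 2 + 2; product 3*2*2 = 12.

12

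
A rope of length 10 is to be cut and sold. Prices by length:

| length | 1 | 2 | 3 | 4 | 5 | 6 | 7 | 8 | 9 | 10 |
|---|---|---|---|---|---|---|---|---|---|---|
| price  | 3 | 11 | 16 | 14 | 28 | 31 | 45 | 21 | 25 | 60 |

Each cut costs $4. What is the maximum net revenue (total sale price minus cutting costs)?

60

Let r[k] be the best obtainable value from length k. For each k, try every first piece i and keep the best of price[i] + r[k−i] minus the 4 cut fee when i<k.
r[1] = 3
r[2] = max(3+3-4, 11+0) = 11
r[3] = max(3+11-4, 11+3-4, 16+0) = 16
r[4] = max(3+16-4, 11+11-4, 16+3-4, 14+0) = 18
r[5] = max(3+18-4, 11+16-4, 16+11-4, 14+3-4, 28+0) = 28
r[6] = max(3+28-4, 11+18-4, 16+16-4, 14+11-4, 28+3-4, 31+0) = 31
r[7] = max(3+31-4, 11+28-4, 16+18-4, …, 31+3-4, 45+0) = 45
r[8] = max(3+45-4, 11+31-4, 16+28-4, …, 45+3-4, 21+0) = 44
r[9] = max(3+44-4, 11+45-4, 16+31-4, …, 21+3-4, 25+0) = 52
r[10] = max(3+52-4, 11+44-4, 16+45-4, …, 25+3-4, 60+0) = 60
Best is to make no cuts and sell whole for $60.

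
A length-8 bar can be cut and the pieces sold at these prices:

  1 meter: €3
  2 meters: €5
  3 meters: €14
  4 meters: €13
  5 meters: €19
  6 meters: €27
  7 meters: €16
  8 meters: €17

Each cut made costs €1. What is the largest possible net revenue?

Consider every possible first cut. r[k] is the best of p[i]+r[k−i] over all sellable i≤k, charging 1 whenever i<k.
r[1] = 3
r[2] = max(3+3-1, 5+0) = 5
r[3] = max(3+5-1, 5+3-1, 14+0) = 14
r[4] = max(3+14-1, 5+5-1, 14+3-1, 13+0) = 16
r[5] = max(3+16-1, 5+14-1, 14+5-1, 13+3-1, 19+0) = 19
r[6] = max(3+19-1, 5+16-1, 14+14-1, 13+5-1, 19+3-1, 27+0) = 27
r[7] = max(3+27-1, 5+19-1, 14+16-1, …, 27+3-1, 16+0) = 29
r[8] = max(3+29-1, 5+27-1, 14+19-1, …, 16+3-1, 17+0) = 32
One optimal plan: pieces 5 + 3 (1 cut) → €33 − €1 = €32.

32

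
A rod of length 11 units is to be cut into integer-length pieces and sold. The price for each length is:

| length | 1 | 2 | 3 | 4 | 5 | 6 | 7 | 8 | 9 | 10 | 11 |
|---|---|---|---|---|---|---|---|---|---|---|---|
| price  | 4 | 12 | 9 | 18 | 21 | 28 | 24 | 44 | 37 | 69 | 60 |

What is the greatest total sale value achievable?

Build R[k] bottom-up: R[k] = max over allowed piece i of (p[i] + R[k−i]).
R[1] = 4
R[2] = 12
R[3] = 16  (first piece 1, then R[2]=12)
R[4] = 24  (first piece 2, then R[2]=12)
R[5] = 28  (first piece 1, then R[4]=24)
R[6] = 36  (first piece 2, then R[4]=24)
R[7] = 40  (first piece 1, then R[6]=36)
R[8] = 48  (first piece 2, then R[6]=36)
R[9] = 52  (first piece 1, then R[8]=48)
R[10] = 69
R[11] = 73  (first piece 1, then R[10]=69)
One optimal cutting: 10 + 1 → $69 + $4 = $73.

73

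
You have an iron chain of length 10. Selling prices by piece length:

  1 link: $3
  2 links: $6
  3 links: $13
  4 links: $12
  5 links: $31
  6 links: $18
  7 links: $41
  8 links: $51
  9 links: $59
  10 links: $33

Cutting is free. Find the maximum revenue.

Build r[k] bottom-up: r[k] = max over allowed piece i of (p[i] + r[k−i]).
r[1] = 3
r[2] = 6  (first piece 1, then r[1]=3)
r[3] = 13
r[4] = 16  (first piece 1, then r[3]=13)
r[5] = 31
r[6] = 34  (first piece 1, then r[5]=31)
r[7] = 41
r[8] = 51
r[9] = 59
r[10] = 62  (first piece 1, then r[9]=59)
One optimal cutting: 9 + 1 → $59 + $3 = $62.

62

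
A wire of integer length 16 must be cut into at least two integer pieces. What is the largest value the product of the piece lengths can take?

Let g[k] be the best product for length k (with at least one cut). For each first piece i, the rest contributes max(k−i, g[k−i]).
g[2] = 1·max(1,0) = 1·1 = 1
g[3] = max(1·2, 2·1) = 2
g[4] = max(1·3, 2·2, 3·1) = 4
g[5] = max(1·4, 2·3, 3·2, 4·1) = 6
g[6] = max(1·6, 2·4, 3·3, 4·2, 5·1) = 9
g[7] = max(1·9, 2·6, 3·4, 4·3, 5·2, 6·1) = 12
g[8] = max(1·12, 2·9, 3·6, …, 6·2, 7·1) = 18
g[9] = max(1·18, 2·12, 3·9, …, 7·2, 8·1) = 27
g[10] = max(1·27, 2·18, 3·12, …, 8·2, 9·1) = 36
g[11] = max(1·36, 2·27, 3·18, …, 9·2, 10·1) = 54
g[12] = max(1·54, 2·36, 3·27, …, 10·2, 11·1) = 81
g[13] = max(1·81, 2·54, 3·36, …, 11·2, 12·1) = 108
g[14] = max(1·108, 2·81, 3·54, …, 12·2, 13·1) = 162
g[15] = max(1·162, 2·108, 3·81, …, 13·2, 14·1) = 243
g[16] = max(1·243, 2·162, 3·108, …, 14·2, 15·1) = 324
One optimal split: 3 + 3 + 3 + 3 + 2 + 2; product 3·3·3·3·2·2 = 324.

324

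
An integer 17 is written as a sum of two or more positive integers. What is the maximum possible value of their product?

486

Let f[k] be the best product for length k (with at least one cut). For each first piece i, the rest contributes max(k−i, f[k−i]).
f[2] = 1·max(1,0) = 1·1 = 1
f[3] = 1·max(2,1) = 1·2 = 2
f[4] = 2·max(2,1) = 2·2 = 4
f[5] = 2·max(3,2) = 2·3 = 6
f[6] = 3·max(3,2) = 3·3 = 9
f[7] = 2·max(5,6) = 2·6 = 12
f[8] = 2·max(6,9) = 2·9 = 18
f[9] = 3·max(6,9) = 3·9 = 27
f[10] = 2·max(8,18) = 2·18 = 36
f[11] = 2·max(9,27) = 2·27 = 54
f[12] = 3·max(9,27) = 3·27 = 81
f[13] = 2·max(11,54) = 2·54 = 108
f[14] = 2·max(12,81) = 2·81 = 162
f[15] = 3·max(12,81) = 3·81 = 243
f[16] = 2·max(14,162) = 2·162 = 324
f[17] = 2·max(15,243) = 2·243 = 486
One optimal split: 3 + 3 + 3 + 3 + 3 + 2; product 3·3·3·3·3·2 = 486.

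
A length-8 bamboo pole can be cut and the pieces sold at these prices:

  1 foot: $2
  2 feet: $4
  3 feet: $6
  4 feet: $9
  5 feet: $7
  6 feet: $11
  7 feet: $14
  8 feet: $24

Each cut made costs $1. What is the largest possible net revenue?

Build v[k] bottom-up: v[k] = max over allowed piece i of (p[i] + v[k−i]) − 1 per cut.
v[1] = 2
v[2] = 4
v[3] = 6
v[4] = 9
v[5] = 10  (first piece 1, then v[4]=9)
v[6] = 12  (first piece 2, then v[4]=9)
v[7] = 14  (first piece 3, then v[4]=9)
v[8] = 24
Best is to make no cuts and sell whole for $24.

24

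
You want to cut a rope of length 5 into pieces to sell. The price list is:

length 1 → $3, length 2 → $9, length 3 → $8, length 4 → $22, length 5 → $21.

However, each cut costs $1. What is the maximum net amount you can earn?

24

Consider every possible first cut. v[k] is the best of p[i]+v[k−i] over all sellable i≤k, charging 1 whenever i<k.
v[1] = 3
v[2] = max(3+3-1, 9+0) = 9
v[3] = max(3+9-1, 9+3-1, 8+0) = 11
v[4] = max(3+11-1, 9+9-1, 8+3-1, 22+0) = 22
v[5] = max(3+22-1, 9+11-1, 8+9-1, 22+3-1, 21+0) = 24
One optimal plan: pieces 4 + 1 (1 cut) → $25 − $1 = $24.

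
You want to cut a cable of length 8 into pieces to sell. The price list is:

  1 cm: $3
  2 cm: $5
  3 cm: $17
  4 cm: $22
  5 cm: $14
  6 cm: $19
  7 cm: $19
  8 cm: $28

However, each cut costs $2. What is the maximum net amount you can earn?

42

Consider every possible first cut. r[k] is the best of p[i]+r[k−i] over all sellable i≤k, charging 2 whenever i<k.
r[1] = 3
r[2] = max(3+3-2, 5+0) = 5
r[3] = max(3+5-2, 5+3-2, 17+0) = 17
r[4] = max(3+17-2, 5+5-2, 17+3-2, 22+0) = 22
r[5] = max(3+22-2, 5+17-2, 17+5-2, 22+3-2, 14+0) = 23
r[6] = max(3+23-2, 5+22-2, 17+17-2, 22+5-2, 14+3-2, 19+0) = 32
r[7] = max(3+32-2, 5+23-2, 17+22-2, …, 19+3-2, 19+0) = 37
r[8] = max(3+37-2, 5+32-2, 17+23-2, …, 19+3-2, 28+0) = 42
One optimal plan: pieces 4 + 4 (1 cut) → $44 − $2 = $42.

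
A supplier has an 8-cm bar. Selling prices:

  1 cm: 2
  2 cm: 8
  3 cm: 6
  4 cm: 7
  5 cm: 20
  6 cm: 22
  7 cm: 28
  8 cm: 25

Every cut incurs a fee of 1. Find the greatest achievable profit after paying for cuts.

Consider every possible first cut. net[k] is the best of p[i]+net[k−i] over all sellable i≤k, charging 1 whenever i<k.
net[1] = 2
net[2] = max(2+2-1, 8+0) = 8
net[3] = max(2+8-1, 8+2-1, 6+0) = 9
net[4] = max(2+9-1, 8+8-1, 6+2-1, 7+0) = 15
net[5] = max(2+15-1, 8+9-1, 6+8-1, 7+2-1, 20+0) = 20
net[6] = max(2+20-1, 8+15-1, 6+9-1, 7+8-1, 20+2-1, 22+0) = 22
net[7] = max(2+22-1, 8+20-1, 6+15-1, …, 22+2-1, 28+0) = 28
net[8] = max(2+28-1, 8+22-1, 6+20-1, …, 28+2-1, 25+0) = 29
One optimal plan: pieces 7 + 1 (1 cut) → 30 − 1 = 29.

29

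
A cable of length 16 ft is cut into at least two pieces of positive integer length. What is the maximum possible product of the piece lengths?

Let f[k] be the best product for length k (with at least one cut). For each first piece i, the rest contributes max(k−i, f[k−i]).
f[2] = 1·max(1,0) = 1·1 = 1
f[3] = 1·max(2,1) = 1·2 = 2
f[4] = 2·max(2,1) = 2·2 = 4
f[5] = 2·max(3,2) = 2·3 = 6
f[6] = 3·max(3,2) = 3·3 = 9
f[7] = 2·max(5,6) = 2·6 = 12
f[8] = 2·max(6,9) = 2·9 = 18
f[9] = 3·max(6,9) = 3·9 = 27
f[10] = 2·max(8,18) = 2·18 = 36
f[11] = 2·max(9,27) = 2·27 = 54
f[12] = 3·max(9,27) = 3·27 = 81
f[13] = 2·max(11,54) = 2·54 = 108
f[14] = 2·max(12,81) = 2·81 = 162
f[15] = 3·max(12,81) = 3·81 = 243
f[16] = 2·max(14,162) = 2·162 = 324
One optimal split: 3 + 3 + 3 + 3 + 2 + 2; product 3·3·3·3·2·2 = 324.

324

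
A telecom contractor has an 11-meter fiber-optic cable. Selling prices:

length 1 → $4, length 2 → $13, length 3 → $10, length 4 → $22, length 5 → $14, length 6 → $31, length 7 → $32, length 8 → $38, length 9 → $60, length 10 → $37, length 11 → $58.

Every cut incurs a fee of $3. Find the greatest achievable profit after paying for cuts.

Build v[k] bottom-up: v[k] = max over allowed piece i of (p[i] + v[k−i]) − 3 per cut.
v[1] = 4
v[2] = 13
v[3] = 14  (first piece 1, then v[2]=13)
v[4] = 23  (first piece 2, then v[2]=13)
v[5] = 24  (first piece 1, then v[4]=23)
v[6] = 33  (first piece 2, then v[4]=23)
v[7] = 34  (first piece 1, then v[6]=33)
v[8] = 43  (first piece 2, then v[6]=33)
v[9] = 60
v[10] = 61  (first piece 1, then v[9]=60)
v[11] = 70  (first piece 2, then v[9]=60)
One optimal plan: pieces 9 + 2 (1 cut) → $73 − $3 = $70.

70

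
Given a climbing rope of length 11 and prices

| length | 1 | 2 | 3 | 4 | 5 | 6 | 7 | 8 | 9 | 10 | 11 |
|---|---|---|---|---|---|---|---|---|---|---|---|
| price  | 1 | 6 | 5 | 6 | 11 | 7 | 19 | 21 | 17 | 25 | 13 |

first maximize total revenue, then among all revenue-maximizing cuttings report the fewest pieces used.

3

Build r[k] bottom-up: r[k] = max over allowed piece i of (p[i] + r[k−i]).
r[1] = 1
r[2] = max(1+1, 6+0) = 6
r[3] = max(1+6, 6+1, 5+0) = 7
r[4] = max(1+7, 6+6, 5+1, 6+0) = 12
r[5] = max(1+12, 6+7, 5+6, 6+1, 11+0) = 13
r[6] = max(1+13, 6+12, 5+7, 6+6, 11+1, 7+0) = 18
r[7] = max(1+18, 6+13, 5+12, …, 7+1, 19+0) = 19
r[8] = max(1+19, 6+18, 5+13, …, 19+1, 21+0) = 24
r[9] = max(1+24, 6+19, 5+18, …, 21+1, 17+0) = 25
r[10] = max(1+25, 6+24, 5+19, …, 17+1, 25+0) = 30
r[11] = max(1+30, 6+25, 5+24, …, 25+1, 13+0) = 31
Maximum revenue is €31.
Now minimize piece count subject to staying optimal: for each k, pieces[k] = 1 + min over i with p[i]+r[k−i]=r[k] of pieces[k−i].
pieces[8] = 4
pieces[9] = 2
pieces[10] = 5
pieces[11] = 3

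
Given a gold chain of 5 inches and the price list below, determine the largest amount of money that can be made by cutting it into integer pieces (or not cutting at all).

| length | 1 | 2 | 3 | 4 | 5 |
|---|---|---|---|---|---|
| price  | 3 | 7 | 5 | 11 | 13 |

Let R[k] be the best obtainable value from length k. For each k, try every first piece i and keep the best of price[i] + R[k−i].
R[1] = 3
R[2] = max(3+3, 7+0) = 7
R[3] = max(3+7, 7+3, 5+0) = 10
R[4] = max(3+10, 7+7, 5+3, 11+0) = 14
R[5] = max(3+14, 7+10, 5+7, 11+3, 13+0) = 17
One optimal cutting: 2 + 2 + 1 → $7 + $7 + $3 = $17.

17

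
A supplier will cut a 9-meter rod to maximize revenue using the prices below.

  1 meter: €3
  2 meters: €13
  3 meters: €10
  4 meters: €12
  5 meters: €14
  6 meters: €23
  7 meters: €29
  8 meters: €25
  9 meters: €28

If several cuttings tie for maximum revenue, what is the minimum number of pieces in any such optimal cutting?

Consider every possible first cut. r[k] is the best of p[i]+r[k−i] over all sellable i≤k.
r[1] = 3
r[2] = 13
r[3] = 16  (first piece 1, then r[2]=13)
r[4] = 26  (first piece 2, then r[2]=13)
r[5] = 29  (first piece 1, then r[4]=26)
r[6] = 39  (first piece 2, then r[4]=26)
r[7] = 42  (first piece 1, then r[6]=39)
r[8] = 52  (first piece 2, then r[6]=39)
r[9] = 55  (first piece 1, then r[8]=52)
Maximum revenue is €55.
Now minimize piece count subject to staying optimal: for each k, pieces[k] = 1 + min over i with p[i]+r[k−i]=r[k] of pieces[k−i].
pieces[6] = 3
pieces[7] = 4
pieces[8] = 4
pieces[9] = 5

5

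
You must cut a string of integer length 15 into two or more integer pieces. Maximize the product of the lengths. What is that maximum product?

Fill m[k] for k=2..15: at each k try every first piece i and multiply by the better of (k−i) uncut or m[k−i].
Small cases: m[2]=1, m[3]=2, m[4]=4, m[5]=6, m[6]=9, m[7]=12, m[8]=18, m[9]=27.
m[10] = 2*max(8,18) = 2*18 = 36
m[11] = 2*max(9,27) = 2*27 = 54
m[12] = 3*max(9,27) = 3*27 = 81
m[13] = 2*max(11,54) = 2*54 = 108
m[14] = 2*max(12,81) = 2*81 = 162
m[15] = 3*max(12,81) = 3*81 = 243
One optimal split: 3 + 3 + 3 + 3 + 3; product 3*3*3*3*3 = 243.

243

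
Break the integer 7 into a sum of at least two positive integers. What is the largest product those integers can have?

Define prod[k] = max over 1≤i<k of i · max(k−i, prod[k−i]); the inner max lets the remainder stay uncut if that's better.
prod[2] = 1·max(1,0) = 1·1 = 1
prod[3] = max(1·2, 2·1) = 2
prod[4] = max(1·3, 2·2, 3·1) = 4
prod[5] = max(1·4, 2·3, 3·2, 4·1) = 6
prod[6] = max(1·6, 2·4, 3·3, 4·2, 5·1) = 9
prod[7] = max(1·9, 2·6, 3·4, 4·3, 5·2, 6·1) = 12
One optimal split: 3 + 2 + 2; product 3·2·2 = 12.

12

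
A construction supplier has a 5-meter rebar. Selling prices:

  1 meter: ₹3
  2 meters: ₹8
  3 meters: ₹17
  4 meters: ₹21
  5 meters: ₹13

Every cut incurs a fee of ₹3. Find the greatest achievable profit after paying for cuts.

22

Let net[k] be the best obtainable value from length k. For each k, try every first piece i and keep the best of price[i] + net[k−i] minus the 3 cut fee when i<k.
net[1] = 3
net[2] = 8
net[3] = 17
net[4] = 21
net[5] = 22  (first piece 2, then net[3]=17)
One optimal plan: pieces 3 + 2 (1 cut) → ₹25 − ₹3 = ₹22.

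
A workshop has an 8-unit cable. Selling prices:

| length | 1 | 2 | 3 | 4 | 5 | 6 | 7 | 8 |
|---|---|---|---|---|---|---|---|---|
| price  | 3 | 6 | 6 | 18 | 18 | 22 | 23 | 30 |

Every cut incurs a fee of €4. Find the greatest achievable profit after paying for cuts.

Let r[k] be the best obtainable value from length k. For each k, try every first piece i and keep the best of price[i] + r[k−i] minus the 4 cut fee when i<k.
r[1] = 3
r[2] = 6
r[3] = 6
r[4] = 18
r[5] = 18
r[6] = 22
r[7] = 23
r[8] = 32  (first piece 4, then r[4]=18)
One optimal plan: pieces 4 + 4 (1 cut) → €36 − €4 = €32.

32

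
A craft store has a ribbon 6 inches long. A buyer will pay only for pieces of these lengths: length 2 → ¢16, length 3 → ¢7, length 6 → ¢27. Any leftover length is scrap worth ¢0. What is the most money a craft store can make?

Build best[k] bottom-up: best[k] = max over allowed piece i of (p[i] + best[k−i]).
best[1] = 0
best[2] = 16
best[3] = max(16+0, 7+0) = 16
best[4] = max(16+16, 7+0) = 32
best[5] = max(16+16, 7+16) = 32
best[6] = max(16+32, 7+16, 27+0) = 48
One optimal cutting: 2 + 2 + 2 → ¢48.

48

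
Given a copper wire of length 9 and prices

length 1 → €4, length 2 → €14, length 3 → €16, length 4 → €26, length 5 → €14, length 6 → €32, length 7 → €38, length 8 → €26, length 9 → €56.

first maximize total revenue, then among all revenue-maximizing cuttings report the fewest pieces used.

Build r[k] bottom-up: r[k] = max over allowed piece i of (p[i] + r[k−i]).
r[1] = 4
r[2] = 14
r[3] = 18  (first piece 1, then r[2]=14)
r[4] = 28  (first piece 2, then r[2]=14)
r[5] = 32  (first piece 1, then r[4]=28)
r[6] = 42  (first piece 2, then r[4]=28)
r[7] = 46  (first piece 1, then r[6]=42)
r[8] = 56  (first piece 2, then r[6]=42)
r[9] = 60  (first piece 1, then r[8]=56)
Maximum revenue is €60.
Now minimize piece count subject to staying optimal: for each k, pieces[k] = 1 + min over i with p[i]+r[k−i]=r[k] of pieces[k−i].
pieces[6] = 3
pieces[7] = 4
pieces[8] = 4
pieces[9] = 5

5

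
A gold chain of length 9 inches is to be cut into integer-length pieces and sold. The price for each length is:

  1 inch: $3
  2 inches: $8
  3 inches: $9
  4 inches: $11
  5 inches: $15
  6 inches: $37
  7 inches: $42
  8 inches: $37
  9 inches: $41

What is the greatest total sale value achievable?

Let v[k] be the best obtainable value from length k. For each k, try every first piece i and keep the best of price[i] + v[k−i].
v[1] = 3
v[2] = max(3+3, 8+0) = 8
v[3] = max(3+8, 8+3, 9+0) = 11
v[4] = max(3+11, 8+8, 9+3, 11+0) = 16
v[5] = max(3+16, 8+11, 9+8, 11+3, 15+0) = 19
v[6] = max(3+19, 8+16, 9+11, 11+8, 15+3, 37+0) = 37
v[7] = max(3+37, 8+19, 9+16, …, 37+3, 42+0) = 42
v[8] = max(3+42, 8+37, 9+19, …, 42+3, 37+0) = 45
v[9] = max(3+45, 8+42, 9+37, …, 37+3, 41+0) = 50
One optimal cutting: 7 + 2 → $42 + $8 = $50.

50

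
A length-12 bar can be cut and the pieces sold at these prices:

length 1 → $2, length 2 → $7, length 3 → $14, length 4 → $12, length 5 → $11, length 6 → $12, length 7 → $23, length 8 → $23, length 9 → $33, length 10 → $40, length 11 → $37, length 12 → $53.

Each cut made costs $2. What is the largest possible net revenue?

Let v[k] be the best obtainable value from length k. For each k, try every first piece i and keep the best of price[i] + v[k−i] minus the 2 cut fee when i<k.
v[1] = 2
v[2] = max(2+2-2, 7+0) = 7
v[3] = max(2+7-2, 7+2-2, 14+0) = 14
v[4] = max(2+14-2, 7+7-2, 14+2-2, 12+0) = 14
v[5] = max(2+14-2, 7+14-2, 14+7-2, 12+2-2, 11+0) = 19
v[6] = max(2+19-2, 7+14-2, 14+14-2, 12+7-2, 11+2-2, 12+0) = 26
v[7] = max(2+26-2, 7+19-2, 14+14-2, …, 12+2-2, 23+0) = 26
v[8] = max(2+26-2, 7+26-2, 14+19-2, …, 23+2-2, 23+0) = 31
v[9] = max(2+31-2, 7+26-2, 14+26-2, …, 23+2-2, 33+0) = 38
v[10] = max(2+38-2, 7+31-2, 14+26-2, …, 33+2-2, 40+0) = 40
v[11] = max(2+40-2, 7+38-2, 14+31-2, …, 40+2-2, 37+0) = 43
v[12] = max(2+43-2, 7+40-2, 14+38-2, …, 37+2-2, 53+0) = 53
Best is to make no cuts and sell whole for $53.

53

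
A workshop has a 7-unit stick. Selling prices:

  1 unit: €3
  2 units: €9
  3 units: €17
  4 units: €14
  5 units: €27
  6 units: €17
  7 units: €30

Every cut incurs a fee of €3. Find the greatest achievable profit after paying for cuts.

Let r[k] be the best obtainable value from length k. For each k, try every first piece i and keep the best of price[i] + r[k−i] minus the 3 cut fee when i<k.
r[1] = 3
r[2] = 9
r[3] = 17
r[4] = 17  (first piece 1, then r[3]=17)
r[5] = 27
r[6] = 31  (first piece 3, then r[3]=17)
r[7] = 33  (first piece 2, then r[5]=27)
One optimal plan: pieces 5 + 2 (1 cut) → €36 − €3 = €33.

33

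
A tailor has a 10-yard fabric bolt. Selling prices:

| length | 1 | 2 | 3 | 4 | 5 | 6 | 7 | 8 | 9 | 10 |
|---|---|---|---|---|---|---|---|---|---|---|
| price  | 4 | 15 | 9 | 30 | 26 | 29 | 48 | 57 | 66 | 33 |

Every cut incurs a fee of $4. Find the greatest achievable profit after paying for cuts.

68

Build v[k] bottom-up: v[k] = max over allowed piece i of (p[i] + v[k−i]) − 4 per cut.
v[1] = 4
v[2] = max(4+4-4, 15+0) = 15
v[3] = max(4+15-4, 15+4-4, 9+0) = 15
v[4] = max(4+15-4, 15+15-4, 9+4-4, 30+0) = 30
v[5] = max(4+30-4, 15+15-4, 9+15-4, 30+4-4, 26+0) = 30
v[6] = max(4+30-4, 15+30-4, 9+15-4, 30+15-4, 26+4-4, 29+0) = 41
v[7] = max(4+41-4, 15+30-4, 9+30-4, …, 29+4-4, 48+0) = 48
v[8] = max(4+48-4, 15+41-4, 9+30-4, …, 48+4-4, 57+0) = 57
v[9] = max(4+57-4, 15+48-4, 9+41-4, …, 57+4-4, 66+0) = 66
v[10] = max(4+66-4, 15+57-4, 9+48-4, …, 66+4-4, 33+0) = 68
One optimal plan: pieces 8 + 2 (1 cut) → $72 − $4 = $68.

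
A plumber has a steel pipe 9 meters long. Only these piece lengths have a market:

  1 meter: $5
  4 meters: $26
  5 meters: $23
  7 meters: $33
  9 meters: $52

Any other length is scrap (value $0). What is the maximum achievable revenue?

Consider every possible first cut. f[k] is the best of p[i]+f[k−i] over all sellable i≤k.
f[1] = 5
f[2] = 10  (first piece 1, then f[1]=5)
f[3] = 15  (first piece 1, then f[2]=10)
f[4] = max(5+15, 26+0) = 26
f[5] = max(5+26, 26+5, 23+0) = 31
f[6] = max(5+31, 26+10, 23+5) = 36
f[7] = max(5+36, 26+15, 23+10, 33+0) = 41
f[8] = max(5+41, 26+26, 23+15, 33+5) = 52
f[9] = max(5+52, 26+31, 23+26, 33+10, 52+0) = 57
One optimal cutting: 4 + 4 + 1 → $57.

57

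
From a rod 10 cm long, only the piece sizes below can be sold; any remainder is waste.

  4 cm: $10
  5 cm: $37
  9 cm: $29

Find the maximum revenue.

74

Let f[k] be the best obtainable value from length k. For each k, try every first piece i and keep the best of price[i] + f[k−i].
f[1] = 0
f[2] = 0
f[3] = 0
f[4] = 10
f[5] = 37
f[6] = 37
f[7] = 37
f[8] = 37
f[9] = 47  (first piece 4, then f[5]=37)
f[10] = 74  (first piece 5, then f[5]=37)
One optimal cutting: 5 + 5 → $74.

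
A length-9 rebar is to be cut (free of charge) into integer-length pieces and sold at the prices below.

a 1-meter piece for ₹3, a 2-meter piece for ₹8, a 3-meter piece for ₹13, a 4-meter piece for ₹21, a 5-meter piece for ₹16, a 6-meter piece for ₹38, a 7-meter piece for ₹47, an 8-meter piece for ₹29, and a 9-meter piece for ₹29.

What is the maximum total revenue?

55

Let r[k] be the best obtainable value from length k. For each k, try every first piece i and keep the best of price[i] + r[k−i].
r[1] = 3
r[2] = max(3+3, 8+0) = 8
r[3] = max(3+8, 8+3, 13+0) = 13
r[4] = max(3+13, 8+8, 13+3, 21+0) = 21
r[5] = max(3+21, 8+13, 13+8, 21+3, 16+0) = 24
r[6] = max(3+24, 8+21, 13+13, 21+8, 16+3, 38+0) = 38
r[7] = max(3+38, 8+24, 13+21, …, 38+3, 47+0) = 47
r[8] = max(3+47, 8+38, 13+24, …, 47+3, 29+0) = 50
r[9] = max(3+50, 8+47, 13+38, …, 29+3, 29+0) = 55
One optimal cutting: 7 + 2 → ₹47 + ₹8 = ₹55.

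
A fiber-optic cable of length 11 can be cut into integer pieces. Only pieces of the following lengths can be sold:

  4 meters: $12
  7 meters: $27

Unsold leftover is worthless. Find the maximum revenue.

39

Let f[k] be the best obtainable value from length k. For each k, try every first piece i and keep the best of price[i] + f[k−i].
f[1] = 0
f[2] = 0
f[3] = 0
f[4] = 12
f[5] = 12
f[6] = 12
f[7] = max(12+0, 27+0) = 27
f[8] = max(12+12, 27+0) = 27
f[9] = max(12+12, 27+0) = 27
f[10] = max(12+12, 27+0) = 27
f[11] = max(12+27, 27+12) = 39
One optimal cutting: 7 + 4 → $39.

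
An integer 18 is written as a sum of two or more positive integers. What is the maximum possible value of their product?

729

Let f[k] be the best product for length k (with at least one cut). For each first piece i, the rest contributes max(k−i, f[k−i]).
Small cases: f[2]=1, f[3]=2, f[4]=4, f[5]=6, f[6]=9, f[7]=12, f[8]=18, f[9]=27, f[10]=36, f[11]=54, f[12]=81.
f[13] = max(1×81, 2×54, 3×36, …, 11×2, 12×1) = 108
f[14] = max(1×108, 2×81, 3×54, …, 12×2, 13×1) = 162
f[15] = max(1×162, 2×108, 3×81, …, 13×2, 14×1) = 243
f[16] = max(1×243, 2×162, 3×108, …, 14×2, 15×1) = 324
f[17] = max(1×324, 2×243, 3×162, …, 15×2, 16×1) = 486
f[18] = max(1×486, 2×324, 3×243, …, 16×2, 17×1) = 729
One optimal split: 3 + 3 + 3 + 3 + 3 + 3; product 3×3×3×3×3×3 = 729.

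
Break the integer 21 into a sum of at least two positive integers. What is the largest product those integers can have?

Define f[k] = max over 1≤i<k of i · max(k−i, f[k−i]); the inner max lets the remainder stay uncut if that's better.
Small cases: f[2]=1, f[3]=2, f[4]=4, f[5]=6, f[6]=9, f[7]=12, f[8]=18, f[9]=27, f[10]=36, f[11]=54, f[12]=81, f[13]=108.
f[14] = max(1·108, 2·81, 3·54, …, 12·2, 13·1) = 162
f[15] = max(1·162, 2·108, 3·81, …, 13·2, 14·1) = 243
f[16] = max(1·243, 2·162, 3·108, …, 14·2, 15·1) = 324
f[17] = max(1·324, 2·243, 3·162, …, 15·2, 16·1) = 486
f[18] = max(1·486, 2·324, 3·243, …, 16·2, 17·1) = 729
f[19] = max(1·729, 2·486, 3·324, …, 17·2, 18·1) = 972
f[20] = max(1·972, 2·729, 3·486, …, 18·2, 19·1) = 1458
f[21] = max(1·1458, 2·972, 3·729, …, 19·2, 20·1) = 2187
One optimal split: 3 + 3 + 3 + 3 + 3 + 3 + 3; product 3·3·3·3·3·3·3 = 2187.

2187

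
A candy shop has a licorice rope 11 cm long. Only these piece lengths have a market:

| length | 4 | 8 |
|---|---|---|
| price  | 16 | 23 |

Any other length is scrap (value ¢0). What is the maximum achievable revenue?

Consider every possible first cut. best[k] is the best of p[i]+best[k−i] over all sellable i≤k.
best[1] = 0
best[2] = 0
best[3] = 0
best[4] = 16
best[5] = 16
best[6] = 16
best[7] = 16
best[8] = max(16+16, 23+0) = 32
best[9] = max(16+16, 23+0) = 32
best[10] = max(16+16, 23+0) = 32
best[11] = max(16+16, 23+0) = 32
One optimal cutting: pieces 4 + 4 with 3 cm of scrap → ¢32.

32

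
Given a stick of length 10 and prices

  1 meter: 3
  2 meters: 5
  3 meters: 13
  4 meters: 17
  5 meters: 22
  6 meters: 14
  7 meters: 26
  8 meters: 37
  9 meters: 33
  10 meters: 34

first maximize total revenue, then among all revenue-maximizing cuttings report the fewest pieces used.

Consider every possible first cut. r[k] is the best of p[i]+r[k−i] over all sellable i≤k.
r[1] = 3
r[2] = 6  (first piece 1, then r[1]=3)
r[3] = 13
r[4] = 17
r[5] = 22
r[6] = 26  (first piece 3, then r[3]=13)
r[7] = 30  (first piece 3, then r[4]=17)
r[8] = 37
r[9] = 40  (first piece 1, then r[8]=37)
r[10] = 44  (first piece 5, then r[5]=22)
Maximum revenue is 44.
Now minimize piece count subject to staying optimal: for each k, pieces[k] = 1 + min over i with p[i]+r[k−i]=r[k] of pieces[k−i].
pieces[7] = 2
pieces[8] = 1
pieces[9] = 2
pieces[10] = 2

2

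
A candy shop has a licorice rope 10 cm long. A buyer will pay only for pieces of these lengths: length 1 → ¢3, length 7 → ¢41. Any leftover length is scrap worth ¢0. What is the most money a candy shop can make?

50

Consider every possible first cut. r[k] is the best of p[i]+r[k−i] over all sellable i≤k.
r[1] = 3
r[2] = 6  (first piece 1, then r[1]=3)
r[3] = 9  (first piece 1, then r[2]=6)
r[4] = 12  (first piece 1, then r[3]=9)
r[5] = 15  (first piece 1, then r[4]=12)
r[6] = 18  (first piece 1, then r[5]=15)
r[7] = max(3+18, 41+0) = 41
r[8] = max(3+41, 41+3) = 44
r[9] = max(3+44, 41+6) = 47
r[10] = max(3+47, 41+9) = 50
One optimal cutting: 7 + 1 + 1 + 1 → ¢50.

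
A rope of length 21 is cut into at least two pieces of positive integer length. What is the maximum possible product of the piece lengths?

2187

Fill f[k] for k=2..21: at each k try every first piece i and multiply by the better of (k−i) uncut or f[k−i].
f[2] = 1*max(1,0) = 1*1 = 1
f[3] = max(1*2, 2*1) = 2
f[4] = max(1*3, 2*2, 3*1) = 4
f[5] = max(1*4, 2*3, 3*2, 4*1) = 6
f[6] = max(1*6, 2*4, 3*3, 4*2, 5*1) = 9
f[7] = max(1*9, 2*6, 3*4, 4*3, 5*2, 6*1) = 12
f[8] = max(1*12, 2*9, 3*6, …, 6*2, 7*1) = 18
f[9] = max(1*18, 2*12, 3*9, …, 7*2, 8*1) = 27
f[10] = max(1*27, 2*18, 3*12, …, 8*2, 9*1) = 36
f[11] = max(1*36, 2*27, 3*18, …, 9*2, 10*1) = 54
f[12] = max(1*54, 2*36, 3*27, …, 10*2, 11*1) = 81
f[13] = max(1*81, 2*54, 3*36, …, 11*2, 12*1) = 108
f[14] = max(1*108, 2*81, 3*54, …, 12*2, 13*1) = 162
f[15] = max(1*162, 2*108, 3*81, …, 13*2, 14*1) = 243
f[16] = max(1*243, 2*162, 3*108, …, 14*2, 15*1) = 324
f[17] = max(1*324, 2*243, 3*162, …, 15*2, 16*1) = 486
f[18] = max(1*486, 2*324, 3*243, …, 16*2, 17*1) = 729
f[19] = max(1*729, 2*486, 3*324, …, 17*2, 18*1) = 972
f[20] = max(1*972, 2*729, 3*486, …, 18*2, 19*1) = 1458
f[21] = max(1*1458, 2*972, 3*729, …, 19*2, 20*1) = 2187
One optimal split: 3 + 3 + 3 + 3 + 3 + 3 + 3; product 3*3*3*3*3*3*3 = 2187.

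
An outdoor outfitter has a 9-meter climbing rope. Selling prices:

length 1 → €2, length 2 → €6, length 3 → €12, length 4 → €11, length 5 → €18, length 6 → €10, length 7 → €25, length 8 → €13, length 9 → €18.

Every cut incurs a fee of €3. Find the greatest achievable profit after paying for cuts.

Let v[k] be the best obtainable value from length k. For each k, try every first piece i and keep the best of price[i] + v[k−i] minus the 3 cut fee when i<k.
v[1] = 2
v[2] = max(2+2-3, 6+0) = 6
v[3] = max(2+6-3, 6+2-3, 12+0) = 12
v[4] = max(2+12-3, 6+6-3, 12+2-3, 11+0) = 11
v[5] = max(2+11-3, 6+12-3, 12+6-3, 11+2-3, 18+0) = 18
v[6] = max(2+18-3, 6+11-3, 12+12-3, 11+6-3, 18+2-3, 10+0) = 21
v[7] = max(2+21-3, 6+18-3, 12+11-3, …, 10+2-3, 25+0) = 25
v[8] = max(2+25-3, 6+21-3, 12+18-3, …, 25+2-3, 13+0) = 27
v[9] = max(2+27-3, 6+25-3, 12+21-3, …, 13+2-3, 18+0) = 30
One optimal plan: pieces 3 + 3 + 3 (2 cuts) → €36 − €6 = €30.

30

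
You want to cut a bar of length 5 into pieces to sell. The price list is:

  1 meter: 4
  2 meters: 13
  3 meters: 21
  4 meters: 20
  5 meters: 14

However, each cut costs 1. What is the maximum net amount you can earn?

33

Let net[k] be the best obtainable value from length k. For each k, try every first piece i and keep the best of price[i] + net[k−i] minus the 1 cut fee when i<k.
net[1] = 4
net[2] = max(4+4-1, 13+0) = 13
net[3] = max(4+13-1, 13+4-1, 21+0) = 21
net[4] = max(4+21-1, 13+13-1, 21+4-1, 20+0) = 25
net[5] = max(4+25-1, 13+21-1, 21+13-1, 20+4-1, 14+0) = 33
One optimal plan: pieces 3 + 2 (1 cut) → 34 − 1 = 33.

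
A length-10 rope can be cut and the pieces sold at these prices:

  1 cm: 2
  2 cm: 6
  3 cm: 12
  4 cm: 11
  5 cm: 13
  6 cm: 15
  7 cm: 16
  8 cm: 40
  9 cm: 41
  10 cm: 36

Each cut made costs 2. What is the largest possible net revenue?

Build v[k] bottom-up: v[k] = max over allowed piece i of (p[i] + v[k−i]) − 2 per cut.
v[1] = 2
v[2] = max(2+2-2, 6+0) = 6
v[3] = max(2+6-2, 6+2-2, 12+0) = 12
v[4] = max(2+12-2, 6+6-2, 12+2-2, 11+0) = 12
v[5] = max(2+12-2, 6+12-2, 12+6-2, 11+2-2, 13+0) = 16
v[6] = max(2+16-2, 6+12-2, 12+12-2, 11+6-2, 13+2-2, 15+0) = 22
v[7] = max(2+22-2, 6+16-2, 12+12-2, …, 15+2-2, 16+0) = 22
v[8] = max(2+22-2, 6+22-2, 12+16-2, …, 16+2-2, 40+0) = 40
v[9] = max(2+40-2, 6+22-2, 12+22-2, …, 40+2-2, 41+0) = 41
v[10] = max(2+41-2, 6+40-2, 12+22-2, …, 41+2-2, 36+0) = 44
One optimal plan: pieces 8 + 2 (1 cut) → 46 − 2 = 44.

44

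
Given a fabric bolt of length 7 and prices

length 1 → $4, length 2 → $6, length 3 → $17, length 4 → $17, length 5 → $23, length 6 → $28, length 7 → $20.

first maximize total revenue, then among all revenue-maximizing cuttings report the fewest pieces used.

Consider every possible first cut. r[k] is the best of p[i]+r[k−i] over all sellable i≤k.
r[1] = 4
r[2] = 8  (first piece 1, then r[1]=4)
r[3] = 17
r[4] = 21  (first piece 1, then r[3]=17)
r[5] = 25  (first piece 1, then r[4]=21)
r[6] = 34  (first piece 3, then r[3]=17)
r[7] = 38  (first piece 1, then r[6]=34)
Maximum revenue is $38.
Now minimize piece count subject to staying optimal: for each k, pieces[k] = 1 + min over i with p[i]+r[k−i]=r[k] of pieces[k−i].
pieces[4] = 2
pieces[5] = 3
pieces[6] = 2
pieces[7] = 3

3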